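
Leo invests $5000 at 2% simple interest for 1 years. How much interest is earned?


Use the formula I = P x R x T / 100
P x R x T = 5000 x 2 x 1 = 10000
I = 10000 / 100 = $100

$100


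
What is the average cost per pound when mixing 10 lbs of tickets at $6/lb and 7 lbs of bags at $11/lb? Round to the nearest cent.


Cost of tickets:
10 x $6 = $60
Cost of bags:
7 x $11 = $77
Total cost: $60 + $77 = $137
Total weight: 17 lbs
Average: $137 / 17 = $8.0588... ≈ $8.06/lb

$8.06/lb


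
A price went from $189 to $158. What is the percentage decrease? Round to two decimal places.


Find the absolute change:
|158 - 189| = 31
Divide by original and multiply by 100:
31 / 189 x 100 = 16.4021...% ≈ 16.4%

16.4%


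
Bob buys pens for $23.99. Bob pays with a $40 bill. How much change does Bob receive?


Start with the amount paid:
$40
Subtract the price:
$40 - $23.99 = $16.01

$16.01


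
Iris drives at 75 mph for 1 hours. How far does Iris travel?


Use the formula: distance = speed x time
Speed = 75 mph, Time = 1 hours
75 x 1 = 75 miles

75 miles


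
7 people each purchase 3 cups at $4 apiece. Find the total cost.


Cost per person:
3 x $4 = $12
Group total:
7 x $12 = $84

$84


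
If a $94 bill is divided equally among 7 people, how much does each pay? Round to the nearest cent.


Total bill: $94
Number of people: 7
Each pays: $94 / 7 = $13.4285... ≈ $13.43

$13.43


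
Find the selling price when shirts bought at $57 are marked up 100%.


Calculate the markup amount:
100% of $57 = $57
Add to cost:
$57 + $57 = $114

$114


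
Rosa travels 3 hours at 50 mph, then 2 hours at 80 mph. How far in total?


Leg 1 distance:
50 x 3 = 150 miles
Leg 2 distance:
80 x 2 = 160 miles
Total distance:
150 + 160 = 310 miles

310 miles


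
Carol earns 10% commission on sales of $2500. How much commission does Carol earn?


Convert rate to decimal:
10% = 0.1
Multiply by sales:
$2500 x 0.1 = $250

$250


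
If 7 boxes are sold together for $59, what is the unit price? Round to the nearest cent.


Total cost: $59
Number of items: 7
Unit price: $59 / 7 = $8.4285... ≈ $8.43

$8.43


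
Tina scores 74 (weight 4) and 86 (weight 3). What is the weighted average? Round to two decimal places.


Weighted sum:
4 x 74 + 3 x 86 = 554
Total weight:
4 + 3 = 7
Weighted average:
554 / 7 = 79.1428... ≈ 79.14

79.14


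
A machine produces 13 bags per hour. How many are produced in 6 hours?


Production rate: 13 bags per hour
Time: 6 hours
Total: 13 x 6 = 78 bags

78 bags


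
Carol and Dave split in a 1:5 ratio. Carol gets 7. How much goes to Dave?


Find the multiplier:
7 / 1 = 7
Apply to Dave's share:
5 x 7 = 35

35


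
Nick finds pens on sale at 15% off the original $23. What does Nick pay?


Calculate the discount amount:
15% of $23 = $3.45
Subtract from original:
$23 - $3.45 = $19.55

$19.55


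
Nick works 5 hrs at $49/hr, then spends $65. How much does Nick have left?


Calculate earnings:
5 x $49 = $245
Subtract spending:
$245 - $65 = $180

$180


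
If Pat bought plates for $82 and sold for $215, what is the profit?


Selling price = $215
Cost price = $82
Profit = selling price - cost price:
Profit = $215 - $82 = $133

$133


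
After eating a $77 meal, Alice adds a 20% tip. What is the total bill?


Calculate the tip:
20% of $77 = $15.40
Add tip to meal cost:
$77 + $15.40 = $92.40

$92.40


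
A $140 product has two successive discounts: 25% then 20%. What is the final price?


First discount:
25% of $140 = $35
Price after first discount:
$140 - $35 = $105
Second discount:
20% of $105 = $21
Final price:
$105 - $21 = $84

$84


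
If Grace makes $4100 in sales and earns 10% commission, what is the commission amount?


Convert rate to decimal:
10% = 0.1
Multiply by sales:
$4100 x 0.1 = $410

$410


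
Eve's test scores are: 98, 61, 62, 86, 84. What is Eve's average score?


Add the scores:
98 + 61 + 62 + 86 + 84 = 391
Divide by the number of tests:
391 / 5 = 78.2

78.2


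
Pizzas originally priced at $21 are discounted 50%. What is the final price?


Calculate the discount amount:
50% of $21 = $10.50
Subtract from original:
$21 - $10.50 = $10.50

$10.50


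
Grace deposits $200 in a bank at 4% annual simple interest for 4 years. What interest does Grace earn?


Use the formula I = P x R x T / 100
P x R x T = 200 x 4 x 4 = 3200
I = 3200 / 100 = $32

$32


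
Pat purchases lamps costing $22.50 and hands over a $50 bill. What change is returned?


Start with the amount paid:
$50
Subtract the price:
$50 - $22.50 = $27.50

$27.50


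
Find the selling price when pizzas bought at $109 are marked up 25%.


Calculate the markup amount:
25% of $109 = $27.25
Add to cost:
$109 + $27.25 = $136.25

$136.25


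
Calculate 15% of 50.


Convert percentage to decimal:
15% = 0.15
Multiply:
50 x 0.15 = 7.5

7.5


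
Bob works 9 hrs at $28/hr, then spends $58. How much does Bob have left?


Calculate earnings:
9 x $28 = $252
Subtract spending:
$252 - $58 = $194

$194


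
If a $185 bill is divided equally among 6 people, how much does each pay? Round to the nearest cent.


Total bill: $185
Number of people: 6
Each pays: $185 / 6 = $30.8333... ≈ $30.83

$30.83


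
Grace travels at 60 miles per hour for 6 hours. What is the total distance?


Use the formula: distance = speed x time
Speed = 60 mph, Time = 6 hours
60 x 6 = 360 miles

360 miles


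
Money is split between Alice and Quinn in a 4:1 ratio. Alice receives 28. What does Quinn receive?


Find the multiplier:
28 / 4 = 7
Apply to Quinn's share:
1 x 7 = 7

7


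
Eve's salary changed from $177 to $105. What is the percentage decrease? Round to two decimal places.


Find the absolute change:
|105 - 177| = 72
Divide by original and multiply by 100:
72 / 177 x 100 = 40.6779...% ≈ 40.68%

40.68%


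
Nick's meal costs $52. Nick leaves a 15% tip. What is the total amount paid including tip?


Calculate the tip:
15% of $52 = $7.80
Add tip to meal cost:
$52 + $7.80 = $59.80

$59.80


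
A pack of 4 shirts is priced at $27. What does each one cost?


Total cost: $27
Number of items: 4
Unit price: $27 / 4 = $6.75

$6.75


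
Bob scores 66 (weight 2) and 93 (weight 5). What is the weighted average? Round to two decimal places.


Weighted sum:
2 x 66 + 5 x 93 = 597
Total weight:
2 + 5 = 7
Weighted average:
597 / 7 = 85.2857... ≈ 85.29

85.29


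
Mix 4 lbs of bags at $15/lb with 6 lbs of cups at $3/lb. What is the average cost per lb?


Cost of bags:
4 x $15 = $60
Cost of cups:
6 x $3 = $18
Total cost: $60 + $18 = $78
Total weight: 10 lbs
Average: $78 / 10 = $7.80/lb

$7.80/lb


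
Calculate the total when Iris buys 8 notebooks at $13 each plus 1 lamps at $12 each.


Cost of notebooks:
8 x $13 = $104
Cost of lamps:
1 x $12 = $12
Add both:
$104 + $12 = $116

$116


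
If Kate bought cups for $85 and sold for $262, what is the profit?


Selling price = $262
Cost price = $85
Profit = selling price - cost price:
Profit = $262 - $85 = $177

$177


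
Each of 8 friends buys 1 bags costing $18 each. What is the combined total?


Cost per person:
1 x $18 = $18
Group total:
8 x $18 = $144

$144


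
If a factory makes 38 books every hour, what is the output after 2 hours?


Production rate: 38 books per hour
Time: 2 hours
Total: 38 x 2 = 76 books

76 books


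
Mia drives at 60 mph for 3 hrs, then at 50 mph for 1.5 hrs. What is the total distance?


Leg 1 distance:
60 x 3 = 180 miles
Leg 2 distance:
50 x 1.5 = 75 miles
Total distance:
180 + 75 = 255 miles

255 miles


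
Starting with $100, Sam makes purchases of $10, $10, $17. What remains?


Add up expenses:
$10 + $10 + $17 = $37
Subtract from budget:
$100 - $37 = $63

$63


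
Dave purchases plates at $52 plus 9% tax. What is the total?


Calculate the tax:
9% of $52 = $4.68
Add tax to price:
$52 + $4.68 = $56.68

$56.68


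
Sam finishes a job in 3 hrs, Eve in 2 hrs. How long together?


Sam's rate: 1/3 of the job per hour
Eve's rate: 1/2 of the job per hour
Combined rate: 1/3 + 1/2 = 5/6 per hour
Time = 1 / (5/6) = 6/5 = 1.2 hours

1.2 hours


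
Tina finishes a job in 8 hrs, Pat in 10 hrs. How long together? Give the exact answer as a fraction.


Tina's rate: 1/8 of the job per hour
Pat's rate: 1/10 of the job per hour
Combined rate: 1/8 + 1/10 = 9/40 per hour
Time = 1 / (9/40) = 40/9 hours (≈ 4.44 hours)

40/9 hours


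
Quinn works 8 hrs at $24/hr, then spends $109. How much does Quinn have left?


Calculate earnings:
8 x $24 = $192
Subtract spending:
$192 - $109 = $83

$83


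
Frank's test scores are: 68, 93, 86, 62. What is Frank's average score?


Add the scores:
68 + 93 + 86 + 62 = 309
Divide by the number of tests:
309 / 4 = 77.25

77.25


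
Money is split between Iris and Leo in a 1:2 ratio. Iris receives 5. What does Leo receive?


Find the multiplier:
5 / 1 = 5
Apply to Leo's share:
2 x 5 = 10

10


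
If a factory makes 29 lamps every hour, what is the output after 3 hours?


Production rate: 29 lamps per hour
Time: 3 hours
Total: 29 x 3 = 87 lamps

87 lamps


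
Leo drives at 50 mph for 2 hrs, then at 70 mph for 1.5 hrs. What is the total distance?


Leg 1 distance:
50 x 2 = 100 miles
Leg 2 distance:
70 x 1.5 = 105 miles
Total distance:
100 + 105 = 205 miles

205 miles


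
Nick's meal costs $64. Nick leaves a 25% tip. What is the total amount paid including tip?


Calculate the tip:
25% of $64 = $16
Add tip to meal cost:
$64 + $16 = $80

$80


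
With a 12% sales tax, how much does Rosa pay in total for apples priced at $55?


Calculate the tax:
12% of $55 = $6.60
Add tax to price:
$55 + $6.60 = $61.60

$61.60


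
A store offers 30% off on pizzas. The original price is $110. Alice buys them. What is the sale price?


Calculate the discount amount:
30% of $110 = $33
Subtract from original:
$110 - $33 = $77

$77


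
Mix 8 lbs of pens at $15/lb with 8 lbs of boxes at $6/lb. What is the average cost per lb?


Cost of pens:
8 x $15 = $120
Cost of boxes:
8 x $6 = $48
Total cost: $120 + $48 = $168
Total weight: 16 lbs
Average: $168 / 16 = $10.50/lb

$10.50/lb


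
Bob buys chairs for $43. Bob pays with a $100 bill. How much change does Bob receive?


Start with the amount paid:
$100
Subtract the price:
$100 - $43 = $57

$57


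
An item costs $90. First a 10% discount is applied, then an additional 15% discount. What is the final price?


First discount:
10% of $90 = $9
Price after first discount:
$90 - $9 = $81
Second discount:
15% of $81 = $12.15
Final price:
$81 - $12.15 = $68.85

$68.85


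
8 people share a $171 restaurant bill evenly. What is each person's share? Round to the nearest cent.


Total bill: $171
Number of people: 8
Each pays: $171 / 8 = $21.375 ≈ $21.38

$21.38


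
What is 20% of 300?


Convert percentage to decimal:
20% = 0.2
Multiply:
300 x 0.2 = 60

60


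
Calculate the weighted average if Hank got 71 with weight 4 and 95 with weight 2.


Weighted sum:
4 x 71 + 2 x 95 = 474
Total weight:
4 + 2 = 6
Weighted average:
474 / 6 = 79

79


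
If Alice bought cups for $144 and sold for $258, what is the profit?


Selling price = $258
Cost price = $144
Profit = selling price - cost price:
Profit = $258 - $144 = $114

$114


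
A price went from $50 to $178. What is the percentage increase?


Find the absolute change:
|178 - 50| = 128
Divide by original and multiply by 100:
128 / 50 x 100 = 256%

256%


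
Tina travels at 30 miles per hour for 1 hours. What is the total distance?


Use the formula: distance = speed x time
Speed = 30 mph, Time = 1 hours
30 x 1 = 30 miles

30 miles


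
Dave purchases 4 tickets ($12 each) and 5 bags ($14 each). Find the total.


Cost of tickets:
4 x $12 = $48
Cost of bags:
5 x $14 = $70
Add both:
$48 + $70 = $118

$118


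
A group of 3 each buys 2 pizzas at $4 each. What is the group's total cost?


Cost per person:
2 x $4 = $8
Group total:
3 x $8 = $24

$24


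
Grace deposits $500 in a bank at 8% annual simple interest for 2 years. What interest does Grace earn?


Use the formula I = P x R x T / 100
P x R x T = 500 x 8 x 2 = 8000
I = 8000 / 100 = $80

$80


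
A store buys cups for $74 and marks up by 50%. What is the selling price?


Calculate the markup amount:
50% of $74 = $37
Add to cost:
$74 + $37 = $111

$111


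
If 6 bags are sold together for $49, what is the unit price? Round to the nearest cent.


Total cost: $49
Number of items: 6
Unit price: $49 / 6 = $8.1666... ≈ $8.17

$8.17


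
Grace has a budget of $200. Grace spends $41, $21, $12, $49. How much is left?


Add up expenses:
$41 + $21 + $12 + $49 = $123
Subtract from budget:
$200 - $123 = $77

$77


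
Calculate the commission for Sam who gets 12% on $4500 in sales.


Convert rate to decimal:
12% = 0.12
Multiply by sales:
$4500 x 0.12 = $540

$540


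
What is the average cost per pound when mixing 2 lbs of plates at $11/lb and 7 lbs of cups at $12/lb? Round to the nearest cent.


Cost of plates:
2 x $11 = $22
Cost of cups:
7 x $12 = $84
Total cost: $22 + $84 = $106
Total weight: 9 lbs
Average: $106 / 9 = $11.7777... ≈ $11.78/lb

$11.78/lb


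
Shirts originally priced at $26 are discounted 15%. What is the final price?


Calculate the discount amount:
15% of $26 = $3.90
Subtract from original:
$26 - $3.90 = $22.10

$22.10


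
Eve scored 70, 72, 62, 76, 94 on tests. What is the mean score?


Add the scores:
70 + 72 + 62 + 76 + 94 = 374
Divide by the number of tests:
374 / 5 = 74.8

74.8


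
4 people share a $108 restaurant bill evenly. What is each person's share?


Total bill: $108
Number of people: 4
Each pays: $108 / 4 = $27

$27


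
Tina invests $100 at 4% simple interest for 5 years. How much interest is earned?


Use the formula I = P x R x T / 100
P x R x T = 100 x 4 x 5 = 2000
I = 2000 / 100 = $20

$20


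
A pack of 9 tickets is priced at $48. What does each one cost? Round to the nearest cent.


Total cost: $48
Number of items: 9
Unit price: $48 / 9 = $5.3333... ≈ $5.33

$5.33


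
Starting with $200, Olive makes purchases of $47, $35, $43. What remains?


Add up expenses:
$47 + $35 + $43 = $125
Subtract from budget:
$200 - $125 = $75

$75


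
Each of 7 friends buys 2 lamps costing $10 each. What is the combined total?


Cost per person:
2 x $10 = $20
Group total:
7 x $20 = $140

$140


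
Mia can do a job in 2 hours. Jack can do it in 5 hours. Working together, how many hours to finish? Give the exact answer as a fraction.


Mia's rate: 1/2 of the job per hour
Jack's rate: 1/5 of the job per hour
Combined rate: 1/2 + 1/5 = 7/10 per hour
Time = 1 / (7/10) = 10/7 hours (≈ 1.43 hours)

10/7 hours


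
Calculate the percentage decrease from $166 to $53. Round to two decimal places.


Find the absolute change:
|53 - 166| = 113
Divide by original and multiply by 100:
113 / 166 x 100 = 68.0722...% ≈ 68.07%

68.07%


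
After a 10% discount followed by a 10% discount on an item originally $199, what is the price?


First discount:
10% of $199 = $19.90
Price after first discount:
$199 - $19.90 = $179.10
Second discount:
10% of $179.10 = $17.91
Final price:
$179.10 - $17.91 = $161.19

$161.19


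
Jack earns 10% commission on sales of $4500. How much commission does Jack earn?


Convert rate to decimal:
10% = 0.1
Multiply by sales:
$4500 x 0.1 = $450

$450


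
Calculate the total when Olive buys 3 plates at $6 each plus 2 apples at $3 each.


Cost of plates:
3 x $6 = $18
Cost of apples:
2 x $3 = $6
Add both:
$18 + $6 = $24

$24


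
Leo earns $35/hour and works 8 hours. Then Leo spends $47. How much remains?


Calculate earnings:
8 x $35 = $280
Subtract spending:
$280 - $47 = $233

$233


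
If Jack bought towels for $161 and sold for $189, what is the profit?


Selling price = $189
Cost price = $161
Profit = selling price - cost price:
Profit = $189 - $161 = $28

$28


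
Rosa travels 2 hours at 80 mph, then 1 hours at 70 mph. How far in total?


Leg 1 distance:
80 x 2 = 160 miles
Leg 2 distance:
70 x 1 = 70 miles
Total distance:
160 + 70 = 230 miles

230 miles


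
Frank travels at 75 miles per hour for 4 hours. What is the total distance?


Use the formula: distance = speed x time
Speed = 75 mph, Time = 4 hours
75 x 4 = 300 miles

300 miles


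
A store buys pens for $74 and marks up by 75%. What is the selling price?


Calculate the markup amount:
75% of $74 = $55.50
Add to cost:
$74 + $55.50 = $129.50

$129.50


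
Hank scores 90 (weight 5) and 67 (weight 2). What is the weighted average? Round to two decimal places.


Weighted sum:
5 x 90 + 2 x 67 = 584
Total weight:
5 + 2 = 7
Weighted average:
584 / 7 = 83.4285... ≈ 83.43

83.43


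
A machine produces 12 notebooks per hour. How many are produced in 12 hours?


Production rate: 12 notebooks per hour
Time: 12 hours
Total: 12 x 12 = 144 notebooks

144 notebooks


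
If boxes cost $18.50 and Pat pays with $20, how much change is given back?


Start with the amount paid:
$20
Subtract the price:
$20 - $18.50 = $1.50

$1.50


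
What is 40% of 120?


Convert percentage to decimal:
40% = 0.4
Multiply:
120 x 0.4 = 48

48


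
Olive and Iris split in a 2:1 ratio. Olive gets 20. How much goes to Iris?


Find the multiplier:
20 / 2 = 10
Apply to Iris's share:
1 x 10 = 10

10


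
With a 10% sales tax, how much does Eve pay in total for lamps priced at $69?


Calculate the tax:
10% of $69 = $6.90
Add tax to price:
$69 + $6.90 = $75.90

$75.90


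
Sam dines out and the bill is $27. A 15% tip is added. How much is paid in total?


Calculate the tip:
15% of $27 = $4.05
Add tip to meal cost:
$27 + $4.05 = $31.05

$31.05


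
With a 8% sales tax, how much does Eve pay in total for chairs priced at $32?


Calculate the tax:
8% of $32 = $2.56
Add tax to price:
$32 + $2.56 = $34.56

$34.56


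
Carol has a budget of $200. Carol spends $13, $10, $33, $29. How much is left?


Add up expenses:
$13 + $10 + $33 + $29 = $85
Subtract from budget:
$200 - $85 = $115

$115


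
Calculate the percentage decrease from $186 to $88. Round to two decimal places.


Find the absolute change:
|88 - 186| = 98
Divide by original and multiply by 100:
98 / 186 x 100 = 52.6881...% ≈ 52.69%

52.69%


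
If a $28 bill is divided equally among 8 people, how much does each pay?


Total bill: $28
Number of people: 8
Each pays: $28 / 8 = $3.50

$3.50


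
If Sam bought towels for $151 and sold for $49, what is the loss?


Selling price = $49
Cost price = $151
Loss = cost price - selling price:
Loss = $151 - $49 = $102

$102


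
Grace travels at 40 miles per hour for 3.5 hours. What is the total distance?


Use the formula: distance = speed x time
Speed = 40 mph, Time = 3.5 hours
40 x 3.5 = 140 miles

140 miles


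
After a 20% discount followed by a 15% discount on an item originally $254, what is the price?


First discount:
20% of $254 = $50.80
Price after first discount:
$254 - $50.80 = $203.20
Second discount:
15% of $203.20 = $30.48
Final price:
$203.20 - $30.48 = $172.72

$172.72


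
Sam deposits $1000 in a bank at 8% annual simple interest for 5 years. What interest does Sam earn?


Use the formula I = P x R x T / 100
P x R x T = 1000 x 8 x 5 = 40000
I = 40000 / 100 = $400

$400


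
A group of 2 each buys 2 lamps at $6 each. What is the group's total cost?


Cost per person:
2 x $6 = $12
Group total:
2 x $12 = $24

$24


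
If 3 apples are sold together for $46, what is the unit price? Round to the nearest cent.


Total cost: $46
Number of items: 3
Unit price: $46 / 3 = $15.3333... ≈ $15.33

$15.33


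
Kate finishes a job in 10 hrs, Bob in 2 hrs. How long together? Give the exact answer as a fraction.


Kate's rate: 1/10 of the job per hour
Bob's rate: 1/2 of the job per hour
Combined rate: 1/10 + 1/2 = 3/5 per hour
Time = 1 / (3/5) = 5/3 hours (≈ 1.67 hours)

5/3 hours


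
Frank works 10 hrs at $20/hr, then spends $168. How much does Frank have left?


Calculate earnings:
10 x $20 = $200
Subtract spending:
$200 - $168 = $32

$32


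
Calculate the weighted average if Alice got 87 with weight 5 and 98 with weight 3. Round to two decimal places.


Weighted sum:
5 x 87 + 3 x 98 = 729
Total weight:
5 + 3 = 8
Weighted average:
729 / 8 = 91.125 ≈ 91.13

91.13


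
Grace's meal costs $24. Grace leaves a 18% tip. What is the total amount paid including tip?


Calculate the tip:
18% of $24 = $4.32
Add tip to meal cost:
$24 + $4.32 = $28.32

$28.32


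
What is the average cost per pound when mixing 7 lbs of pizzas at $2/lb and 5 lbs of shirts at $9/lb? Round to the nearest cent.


Cost of pizzas:
7 x $2 = $14
Cost of shirts:
5 x $9 = $45
Total cost: $14 + $45 = $59
Total weight: 12 lbs
Average: $59 / 12 = $4.9166... ≈ $4.92/lb

$4.92/lb


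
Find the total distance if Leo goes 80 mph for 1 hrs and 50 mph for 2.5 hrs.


Leg 1 distance:
80 x 1 = 80 miles
Leg 2 distance:
50 x 2.5 = 125 miles
Total distance:
80 + 125 = 205 miles

205 miles


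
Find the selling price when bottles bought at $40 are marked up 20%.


Calculate the markup amount:
20% of $40 = $8
Add to cost:
$40 + $8 = $48

$48


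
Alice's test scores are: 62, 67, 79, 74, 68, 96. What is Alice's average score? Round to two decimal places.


Add the scores:
62 + 67 + 79 + 74 + 68 + 96 = 446
Divide by the number of tests:
446 / 6 = 74.3333... ≈ 74.33

74.33


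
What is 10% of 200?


Convert percentage to decimal:
10% = 0.1
Multiply:
200 x 0.1 = 20

20


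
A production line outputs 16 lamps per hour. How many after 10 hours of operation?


Production rate: 16 lamps per hour
Time: 10 hours
Total: 16 x 10 = 160 lamps

160 lamps


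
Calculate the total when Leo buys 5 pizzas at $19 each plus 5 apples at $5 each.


Cost of pizzas:
5 x $19 = $95
Cost of apples:
5 x $5 = $25
Add both:
$95 + $25 = $120

$120


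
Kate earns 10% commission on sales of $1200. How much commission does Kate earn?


Convert rate to decimal:
10% = 0.1
Multiply by sales:
$1200 x 0.1 = $120

$120


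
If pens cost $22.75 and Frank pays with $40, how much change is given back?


Start with the amount paid:
$40
Subtract the price:
$40 - $22.75 = $17.25

$17.25


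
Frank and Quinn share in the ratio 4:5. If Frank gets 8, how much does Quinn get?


Find the multiplier:
8 / 4 = 2
Apply to Quinn's share:
5 x 2 = 10

10


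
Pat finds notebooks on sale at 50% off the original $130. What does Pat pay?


Calculate the discount amount:
50% of $130 = $65
Subtract from original:
$130 - $65 = $65

$65


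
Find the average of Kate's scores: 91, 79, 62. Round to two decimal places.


Add the scores:
91 + 79 + 62 = 232
Divide by the number of tests:
232 / 3 = 77.3333... ≈ 77.33

77.33


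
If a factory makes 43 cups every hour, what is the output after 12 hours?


Production rate: 43 cups per hour
Time: 12 hours
Total: 43 x 12 = 516 cups

516 cups


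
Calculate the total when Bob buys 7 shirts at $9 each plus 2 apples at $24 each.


Cost of shirts:
7 x $9 = $63
Cost of apples:
2 x $24 = $48
Add both:
$63 + $48 = $111

$111


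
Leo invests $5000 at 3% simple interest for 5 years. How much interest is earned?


Use the formula I = P x R x T / 100
P x R x T = 5000 x 3 x 5 = 75000
I = 75000 / 100 = $750

$750


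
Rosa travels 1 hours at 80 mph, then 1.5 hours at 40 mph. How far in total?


Leg 1 distance:
80 x 1 = 80 miles
Leg 2 distance:
40 x 1.5 = 60 miles
Total distance:
80 + 60 = 140 miles

140 miles


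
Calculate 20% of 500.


Convert percentage to decimal:
20% = 0.2
Multiply:
500 x 0.2 = 100

100


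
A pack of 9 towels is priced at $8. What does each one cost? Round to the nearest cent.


Total cost: $8
Number of items: 9
Unit price: $8 / 9 = $0.8888... ≈ $0.89

$0.89


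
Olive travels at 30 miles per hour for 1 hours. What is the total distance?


Use the formula: distance = speed x time
Speed = 30 mph, Time = 1 hours
30 x 1 = 30 miles

30 miles


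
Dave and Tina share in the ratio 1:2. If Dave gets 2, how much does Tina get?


Find the multiplier:
2 / 1 = 2
Apply to Tina's share:
2 x 2 = 4

4


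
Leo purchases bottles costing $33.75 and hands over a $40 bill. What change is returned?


Start with the amount paid:
$40
Subtract the price:
$40 - $33.75 = $6.25

$6.25


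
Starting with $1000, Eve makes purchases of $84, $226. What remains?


Add up expenses:
$84 + $226 = $310
Subtract from budget:
$1000 - $310 = $690

$690


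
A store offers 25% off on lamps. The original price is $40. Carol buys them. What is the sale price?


Calculate the discount amount:
25% of $40 = $10
Subtract from original:
$40 - $10 = $30

$30


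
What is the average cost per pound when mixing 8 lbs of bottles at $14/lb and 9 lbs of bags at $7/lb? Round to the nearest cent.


Cost of bottles:
8 x $14 = $112
Cost of bags:
9 x $7 = $63
Total cost: $112 + $63 = $175
Total weight: 17 lbs
Average: $175 / 17 = $10.2941... ≈ $10.29/lb

$10.29/lb


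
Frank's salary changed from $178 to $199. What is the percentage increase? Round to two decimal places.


Find the absolute change:
|199 - 178| = 21
Divide by original and multiply by 100:
21 / 178 x 100 = 11.7977...% ≈ 11.8%

11.8%


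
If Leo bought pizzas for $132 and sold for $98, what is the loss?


Selling price = $98
Cost price = $132
Loss = cost price - selling price:
Loss = $132 - $98 = $34

$34


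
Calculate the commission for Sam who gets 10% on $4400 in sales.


Convert rate to decimal:
10% = 0.1
Multiply by sales:
$4400 x 0.1 = $440

$440


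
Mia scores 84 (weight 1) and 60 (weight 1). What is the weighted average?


Weighted sum:
1 x 84 + 1 x 60 = 144
Total weight:
1 + 1 = 2
Weighted average:
144 / 2 = 72

72


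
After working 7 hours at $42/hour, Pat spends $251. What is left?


Calculate earnings:
7 x $42 = $294
Subtract spending:
$294 - $251 = $43

$43


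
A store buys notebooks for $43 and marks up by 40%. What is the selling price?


Calculate the markup amount:
40% of $43 = $17.20
Add to cost:
$43 + $17.20 = $60.20

$60.20


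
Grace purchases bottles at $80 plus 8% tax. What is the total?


Calculate the tax:
8% of $80 = $6.40
Add tax to price:
$80 + $6.40 = $86.40

$86.40


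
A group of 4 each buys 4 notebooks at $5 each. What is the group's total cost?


Cost per person:
4 x $5 = $20
Group total:
4 x $20 = $80

$80


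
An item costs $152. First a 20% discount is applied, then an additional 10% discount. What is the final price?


First discount:
20% of $152 = $30.40
Price after first discount:
$152 - $30.40 = $121.60
Second discount:
10% of $121.60 = $12.16
Final price:
$121.60 - $12.16 = $109.44

$109.44


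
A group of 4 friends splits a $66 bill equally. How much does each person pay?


Total bill: $66
Number of people: 4
Each pays: $66 / 4 = $16.50

$16.50


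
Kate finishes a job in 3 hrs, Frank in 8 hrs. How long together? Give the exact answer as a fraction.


Kate's rate: 1/3 of the job per hour
Frank's rate: 1/8 of the job per hour
Combined rate: 1/3 + 1/8 = 11/24 per hour
Time = 1 / (11/24) = 24/11 hours (≈ 2.18 hours)

24/11 hours


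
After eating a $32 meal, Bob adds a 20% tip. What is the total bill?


Calculate the tip:
20% of $32 = $6.40
Add tip to meal cost:
$32 + $6.40 = $38.40

$38.40


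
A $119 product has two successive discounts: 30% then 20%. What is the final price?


First discount:
30% of $119 = $35.70
Price after first discount:
$119 - $35.70 = $83.30
Second discount:
20% of $83.30 = $16.66
Final price:
$83.30 - $16.66 = $66.64

$66.64


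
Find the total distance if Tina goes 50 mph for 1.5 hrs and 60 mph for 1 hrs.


Leg 1 distance:
50 x 1.5 = 75 miles
Leg 2 distance:
60 x 1 = 60 miles
Total distance:
75 + 60 = 135 miles

135 miles


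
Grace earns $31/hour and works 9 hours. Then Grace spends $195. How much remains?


Calculate earnings:
9 x $31 = $279
Subtract spending:
$279 - $195 = $84

$84


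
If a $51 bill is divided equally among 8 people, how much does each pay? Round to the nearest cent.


Total bill: $51
Number of people: 8
Each pays: $51 / 8 = $6.375 ≈ $6.38

$6.38


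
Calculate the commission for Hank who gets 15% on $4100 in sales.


Convert rate to decimal:
15% = 0.15
Multiply by sales:
$4100 x 0.15 = $615

$615


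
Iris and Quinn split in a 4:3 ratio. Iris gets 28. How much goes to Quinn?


Find the multiplier:
28 / 4 = 7
Apply to Quinn's share:
3 x 7 = 21

21


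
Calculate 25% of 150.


Convert percentage to decimal:
25% = 0.25
Multiply:
150 x 0.25 = 37.5

37.5


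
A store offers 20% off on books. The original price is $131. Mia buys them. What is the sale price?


Calculate the discount amount:
20% of $131 = $26.20
Subtract from original:
$131 - $26.20 = $104.80

$104.80


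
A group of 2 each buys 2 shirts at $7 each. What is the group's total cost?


Cost per person:
2 x $7 = $14
Group total:
2 x $14 = $28

$28


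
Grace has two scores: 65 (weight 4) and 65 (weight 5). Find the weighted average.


Weighted sum:
4 x 65 + 5 x 65 = 585
Total weight:
4 + 5 = 9
Weighted average:
585 / 9 = 65

65


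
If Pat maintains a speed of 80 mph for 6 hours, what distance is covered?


Use the formula: distance = speed x time
Speed = 80 mph, Time = 6 hours
80 x 6 = 480 miles

480 miles


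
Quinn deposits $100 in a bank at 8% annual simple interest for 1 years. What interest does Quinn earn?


Use the formula I = P x R x T / 100
P x R x T = 100 x 8 x 1 = 800
I = 800 / 100 = $8

$8


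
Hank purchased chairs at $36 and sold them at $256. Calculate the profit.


Selling price = $256
Cost price = $36
Profit = selling price - cost price:
Profit = $256 - $36 = $220

$220


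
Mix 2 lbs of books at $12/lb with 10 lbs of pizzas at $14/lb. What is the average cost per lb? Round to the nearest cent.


Cost of books:
2 x $12 = $24
Cost of pizzas:
10 x $14 = $140
Total cost: $24 + $140 = $164
Total weight: 12 lbs
Average: $164 / 12 = $13.6666... ≈ $13.67/lb

$13.67/lb


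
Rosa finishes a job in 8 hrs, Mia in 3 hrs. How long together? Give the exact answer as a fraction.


Rosa's rate: 1/8 of the job per hour
Mia's rate: 1/3 of the job per hour
Combined rate: 1/8 + 1/3 = 11/24 per hour
Time = 1 / (11/24) = 24/11 hours (≈ 2.18 hours)

24/11 hours


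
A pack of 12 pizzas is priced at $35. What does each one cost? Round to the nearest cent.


Total cost: $35
Number of items: 12
Unit price: $35 / 12 = $2.9166... ≈ $2.92

$2.92


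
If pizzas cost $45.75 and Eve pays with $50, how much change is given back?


Start with the amount paid:
$50
Subtract the price:
$50 - $45.75 = $4.25

$4.25


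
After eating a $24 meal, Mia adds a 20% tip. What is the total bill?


Calculate the tip:
20% of $24 = $4.80
Add tip to meal cost:
$24 + $4.80 = $28.80

$28.80


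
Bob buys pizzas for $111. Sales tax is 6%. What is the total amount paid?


Calculate the tax:
6% of $111 = $6.66
Add tax to price:
$111 + $6.66 = $117.66

$117.66


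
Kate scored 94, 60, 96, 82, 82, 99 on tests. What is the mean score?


Add the scores:
94 + 60 + 96 + 82 + 82 + 99 = 513
Divide by the number of tests:
513 / 6 = 85.5

85.5


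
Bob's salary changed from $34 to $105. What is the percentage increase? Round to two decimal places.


Find the absolute change:
|105 - 34| = 71
Divide by original and multiply by 100:
71 / 34 x 100 = 208.8235...% ≈ 208.82%

208.82%


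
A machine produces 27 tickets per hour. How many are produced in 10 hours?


Production rate: 27 tickets per hour
Time: 10 hours
Total: 27 x 10 = 270 tickets

270 tickets


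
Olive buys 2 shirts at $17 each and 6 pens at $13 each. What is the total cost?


Cost of shirts:
2 x $17 = $34
Cost of pens:
6 x $13 = $78
Add both:
$34 + $78 = $112

$112


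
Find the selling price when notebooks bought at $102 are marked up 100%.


Calculate the markup amount:
100% of $102 = $102
Add to cost:
$102 + $102 = $204

$204


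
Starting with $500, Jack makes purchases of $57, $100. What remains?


Add up expenses:
$57 + $100 = $157
Subtract from budget:
$500 - $157 = $343

$343


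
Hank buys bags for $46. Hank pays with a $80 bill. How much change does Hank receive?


Start with the amount paid:
$80
Subtract the price:
$80 - $46 = $34

$34


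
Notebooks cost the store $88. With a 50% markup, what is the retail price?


Calculate the markup amount:
50% of $88 = $44
Add to cost:
$88 + $44 = $132

$132


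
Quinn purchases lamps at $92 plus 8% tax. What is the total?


Calculate the tax:
8% of $92 = $7.36
Add tax to price:
$92 + $7.36 = $99.36

$99.36


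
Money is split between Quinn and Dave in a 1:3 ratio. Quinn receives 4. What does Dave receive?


Find the multiplier:
4 / 1 = 4
Apply to Dave's share:
3 x 4 = 12

12


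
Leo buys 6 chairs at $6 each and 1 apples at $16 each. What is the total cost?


Cost of chairs:
6 x $6 = $36
Cost of apples:
1 x $16 = $16
Add both:
$36 + $16 = $52

$52


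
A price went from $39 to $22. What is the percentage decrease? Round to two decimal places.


Find the absolute change:
|22 - 39| = 17
Divide by original and multiply by 100:
17 / 39 x 100 = 43.5897...% ≈ 43.59%

43.59%


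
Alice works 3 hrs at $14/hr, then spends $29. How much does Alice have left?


Calculate earnings:
3 x $14 = $42
Subtract spending:
$42 - $29 = $13

$13


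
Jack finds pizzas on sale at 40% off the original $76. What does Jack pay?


Calculate the discount amount:
40% of $76 = $30.40
Subtract from original:
$76 - $30.40 = $45.60

$45.60


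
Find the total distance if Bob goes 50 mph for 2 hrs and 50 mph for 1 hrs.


Leg 1 distance:
50 x 2 = 100 miles
Leg 2 distance:
50 x 1 = 50 miles
Total distance:
100 + 50 = 150 miles

150 miles


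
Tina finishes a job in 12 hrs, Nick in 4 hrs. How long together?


Tina's rate: 1/12 of the job per hour
Nick's rate: 1/4 of the job per hour
Combined rate: 1/12 + 1/4 = 1/3 per hour
Time = 1 / (1/3) = 3 hours

3 hours


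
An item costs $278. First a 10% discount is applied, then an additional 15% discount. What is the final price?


First discount:
10% of $278 = $27.80
Price after first discount:
$278 - $27.80 = $250.20
Second discount:
15% of $250.20 = $37.53
Final price:
$250.20 - $37.53 = $212.67

$212.67


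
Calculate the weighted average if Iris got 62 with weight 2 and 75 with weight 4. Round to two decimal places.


Weighted sum:
2 x 62 + 4 x 75 = 424
Total weight:
2 + 4 = 6
Weighted average:
424 / 6 = 70.6666... ≈ 70.67

70.67


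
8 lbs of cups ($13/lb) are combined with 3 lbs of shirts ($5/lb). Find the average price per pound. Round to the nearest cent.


Cost of cups:
8 x $13 = $104
Cost of shirts:
3 x $5 = $15
Total cost: $104 + $15 = $119
Total weight: 11 lbs
Average: $119 / 11 = $10.8181... ≈ $10.82/lb

$10.82/lb


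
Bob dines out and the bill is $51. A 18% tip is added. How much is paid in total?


Calculate the tip:
18% of $51 = $9.18
Add tip to meal cost:
$51 + $9.18 = $60.18

$60.18


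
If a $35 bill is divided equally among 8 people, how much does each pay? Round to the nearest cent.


Total bill: $35
Number of people: 8
Each pays: $35 / 8 = $4.375 ≈ $4.38

$4.38


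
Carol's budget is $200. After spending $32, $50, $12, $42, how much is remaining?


Add up expenses:
$32 + $50 + $12 + $42 = $136
Subtract from budget:
$200 - $136 = $64

$64


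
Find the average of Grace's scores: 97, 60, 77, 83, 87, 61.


Add the scores:
97 + 60 + 77 + 83 + 87 + 61 = 465
Divide by the number of tests:
465 / 6 = 77.5

77.5


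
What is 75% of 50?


Convert percentage to decimal:
75% = 0.75
Multiply:
50 x 0.75 = 37.5

37.5


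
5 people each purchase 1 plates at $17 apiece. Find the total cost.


Cost per person:
1 x $17 = $17
Group total:
5 x $17 = $85

$85


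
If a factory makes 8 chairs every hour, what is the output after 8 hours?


Production rate: 8 chairs per hour
Time: 8 hours
Total: 8 x 8 = 64 chairs

64 chairs


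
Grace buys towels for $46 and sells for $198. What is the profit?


Selling price = $198
Cost price = $46
Profit = selling price - cost price:
Profit = $198 - $46 = $152

$152


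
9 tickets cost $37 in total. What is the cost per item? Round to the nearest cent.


Total cost: $37
Number of items: 9
Unit price: $37 / 9 = $4.1111... ≈ $4.11

$4.11


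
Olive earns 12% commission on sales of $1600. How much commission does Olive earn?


Convert rate to decimal:
12% = 0.12
Multiply by sales:
$1600 x 0.12 = $192

$192


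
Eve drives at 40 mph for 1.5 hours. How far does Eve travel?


Use the formula: distance = speed x time
Speed = 40 mph, Time = 1.5 hours
40 x 1.5 = 60 miles

60 miles


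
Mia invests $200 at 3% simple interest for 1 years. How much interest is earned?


Use the formula I = P x R x T / 100
P x R x T = 200 x 3 x 1 = 600
I = 600 / 100 = $6

$6


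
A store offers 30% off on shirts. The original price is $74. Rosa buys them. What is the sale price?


Calculate the discount amount:
30% of $74 = $22.20
Subtract from original:
$74 - $22.20 = $51.80

$51.80


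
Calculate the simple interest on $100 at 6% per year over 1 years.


Use the formula I = P x R x T / 100
P x R x T = 100 x 6 x 1 = 600
I = 600 / 100 = $6

$6


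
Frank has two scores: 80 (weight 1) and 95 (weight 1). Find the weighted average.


Weighted sum:
1 x 80 + 1 x 95 = 175
Total weight:
1 + 1 = 2
Weighted average:
175 / 2 = 87.5

87.5


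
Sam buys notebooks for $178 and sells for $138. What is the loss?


Selling price = $138
Cost price = $178
Loss = cost price - selling price:
Loss = $178 - $138 = $40

$40


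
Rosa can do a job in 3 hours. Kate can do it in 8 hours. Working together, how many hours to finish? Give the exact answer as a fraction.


Rosa's rate: 1/3 of the job per hour
Kate's rate: 1/8 of the job per hour
Combined rate: 1/3 + 1/8 = 11/24 per hour
Time = 1 / (11/24) = 24/11 hours (≈ 2.18 hours)

24/11 hours


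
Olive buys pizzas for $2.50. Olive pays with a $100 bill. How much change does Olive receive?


Start with the amount paid:
$100
Subtract the price:
$100 - $2.50 = $97.50

$97.50


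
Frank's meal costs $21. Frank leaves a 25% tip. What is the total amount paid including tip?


Calculate the tip:
25% of $21 = $5.25
Add tip to meal cost:
$21 + $5.25 = $26.25

$26.25


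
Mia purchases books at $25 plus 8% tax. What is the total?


Calculate the tax:
8% of $25 = $2
Add tax to price:
$25 + $2 = $27

$27


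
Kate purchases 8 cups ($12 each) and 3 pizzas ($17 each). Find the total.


Cost of cups:
8 x $12 = $96
Cost of pizzas:
3 x $17 = $51
Add both:
$96 + $51 = $147

$147


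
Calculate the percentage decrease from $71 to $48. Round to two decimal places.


Find the absolute change:
|48 - 71| = 23
Divide by original and multiply by 100:
23 / 71 x 100 = 32.3943...% ≈ 32.39%

32.39%


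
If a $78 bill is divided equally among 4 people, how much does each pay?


Total bill: $78
Number of people: 4
Each pays: $78 / 4 = $19.50

$19.50


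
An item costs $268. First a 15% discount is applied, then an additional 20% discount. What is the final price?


First discount:
15% of $268 = $40.20
Price after first discount:
$268 - $40.20 = $227.80
Second discount:
20% of $227.80 = $45.56
Final price:
$227.80 - $45.56 = $182.24

$182.24
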